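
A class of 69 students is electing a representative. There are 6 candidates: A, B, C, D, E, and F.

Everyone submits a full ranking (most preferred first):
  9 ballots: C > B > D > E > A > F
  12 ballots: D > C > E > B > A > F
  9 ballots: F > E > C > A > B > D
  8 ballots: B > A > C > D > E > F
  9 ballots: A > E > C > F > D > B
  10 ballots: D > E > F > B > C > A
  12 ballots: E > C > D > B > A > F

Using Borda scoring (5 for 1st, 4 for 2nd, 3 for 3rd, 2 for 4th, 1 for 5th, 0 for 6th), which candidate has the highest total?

E

A: 9×1 + 12×1 + 9×2 + 8×4 + 9×5 + 10×0 + 12×1 = 128
B: 9×4 + 12×2 + 9×1 + 8×5 + 9×0 + 10×2 + 12×2 = 153
C: 9×5 + 12×4 + 9×3 + 8×3 + 9×3 + 10×1 + 12×4 = 229
D: 9×3 + 12×5 + 9×0 + 8×2 + 9×1 + 10×5 + 12×3 = 198
E: 9×2 + 12×3 + 9×4 + 8×1 + 9×4 + 10×4 + 12×5 = 234
F: 9×0 + 12×0 + 9×5 + 8×0 + 9×2 + 10×3 + 12×0 = 93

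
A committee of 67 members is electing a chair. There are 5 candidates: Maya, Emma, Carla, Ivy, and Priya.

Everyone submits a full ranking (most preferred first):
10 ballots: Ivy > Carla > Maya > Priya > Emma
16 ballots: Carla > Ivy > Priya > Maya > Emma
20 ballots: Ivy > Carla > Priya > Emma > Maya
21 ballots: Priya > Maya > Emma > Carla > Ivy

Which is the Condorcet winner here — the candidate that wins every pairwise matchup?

Carla

Carla vs Maya: 46–21
Carla vs Emma: 46–21
Carla vs Ivy: 37–30
Carla vs Priya: 46–21
Carla beats every other candidate.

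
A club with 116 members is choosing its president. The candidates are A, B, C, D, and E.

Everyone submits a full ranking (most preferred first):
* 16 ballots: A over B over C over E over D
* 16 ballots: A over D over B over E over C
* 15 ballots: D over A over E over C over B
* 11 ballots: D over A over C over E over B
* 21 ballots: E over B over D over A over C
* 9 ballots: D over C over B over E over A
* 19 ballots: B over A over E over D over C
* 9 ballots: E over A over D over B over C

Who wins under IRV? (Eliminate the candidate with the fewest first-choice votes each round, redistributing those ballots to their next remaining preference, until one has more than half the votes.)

A

Round 1: A 32, B 19, C 0, D 35, E 30. C eliminated.
Round 2: A 32, B 19, D 35, E 30. B eliminated.
Round 3: A 51, D 35, E 30. E eliminated.
Round 4: A 60, D 56. A has a majority (≥59).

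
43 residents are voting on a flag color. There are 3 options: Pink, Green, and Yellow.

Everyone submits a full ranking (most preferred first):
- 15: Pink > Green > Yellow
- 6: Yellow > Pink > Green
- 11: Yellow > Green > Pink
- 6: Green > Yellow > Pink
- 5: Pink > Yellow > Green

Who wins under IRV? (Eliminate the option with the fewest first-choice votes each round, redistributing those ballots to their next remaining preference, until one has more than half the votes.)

Yellow

Round 1: Pink 20, Green 6, Yellow 17. Green eliminated.
Round 2: Pink 20, Yellow 23. Yellow has a majority (≥22).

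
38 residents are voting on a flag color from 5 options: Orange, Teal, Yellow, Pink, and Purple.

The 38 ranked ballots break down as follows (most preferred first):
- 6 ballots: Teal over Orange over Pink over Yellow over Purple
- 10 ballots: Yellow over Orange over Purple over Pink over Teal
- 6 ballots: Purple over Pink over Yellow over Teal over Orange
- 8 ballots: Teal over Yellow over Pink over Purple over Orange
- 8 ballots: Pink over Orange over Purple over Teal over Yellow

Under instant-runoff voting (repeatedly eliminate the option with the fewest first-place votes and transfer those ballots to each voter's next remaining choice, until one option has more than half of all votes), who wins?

Round 1: Orange 0, Teal 14, Yellow 10, Pink 8, Purple 6. Orange eliminated.
Round 2: Teal 14, Yellow 10, Pink 8, Purple 6. Purple eliminated.
Round 3: Teal 14, Yellow 10, Pink 14. Yellow eliminated.
Round 4: Teal 14, Pink 24. Pink has a majority (≥20).

Pink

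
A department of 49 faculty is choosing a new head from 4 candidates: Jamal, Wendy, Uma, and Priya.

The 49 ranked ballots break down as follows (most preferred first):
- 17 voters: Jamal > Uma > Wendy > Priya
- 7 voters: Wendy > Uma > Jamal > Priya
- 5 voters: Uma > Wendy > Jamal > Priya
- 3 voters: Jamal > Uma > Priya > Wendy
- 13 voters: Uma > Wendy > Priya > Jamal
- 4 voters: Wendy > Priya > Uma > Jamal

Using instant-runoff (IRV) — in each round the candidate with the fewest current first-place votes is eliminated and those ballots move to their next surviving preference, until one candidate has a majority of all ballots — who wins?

Round 1: Jamal 20, Wendy 11, Uma 18, Priya 0. Priya eliminated.
Round 2: Jamal 20, Wendy 11, Uma 18. Wendy eliminated.
Round 3: Jamal 20, Uma 29. Uma has a majority (≥25).

Uma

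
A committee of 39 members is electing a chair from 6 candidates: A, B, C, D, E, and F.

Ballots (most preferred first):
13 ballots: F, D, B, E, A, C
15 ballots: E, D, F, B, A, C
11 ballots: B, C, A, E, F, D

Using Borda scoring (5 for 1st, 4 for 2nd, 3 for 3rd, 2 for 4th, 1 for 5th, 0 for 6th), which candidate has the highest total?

A: 13×1 + 15×1 + 11×3 = 61
B: 13×3 + 15×2 + 11×5 = 124
C: 13×0 + 15×0 + 11×4 = 44
D: 13×4 + 15×4 + 11×0 = 112
E: 13×2 + 15×5 + 11×2 = 123
F: 13×5 + 15×3 + 11×1 = 121

B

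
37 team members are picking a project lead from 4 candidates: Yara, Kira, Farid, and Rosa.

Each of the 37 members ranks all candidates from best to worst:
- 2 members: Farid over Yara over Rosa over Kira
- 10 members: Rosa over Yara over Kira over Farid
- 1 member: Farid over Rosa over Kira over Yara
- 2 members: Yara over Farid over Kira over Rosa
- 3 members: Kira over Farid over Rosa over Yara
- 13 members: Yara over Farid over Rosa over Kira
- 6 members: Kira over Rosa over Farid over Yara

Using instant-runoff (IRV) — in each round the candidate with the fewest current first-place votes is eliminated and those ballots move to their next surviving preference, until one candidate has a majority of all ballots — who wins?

Rosa

Round 1: Yara 15, Kira 9, Farid 3, Rosa 10. Farid eliminated.
Round 2: Yara 17, Kira 9, Rosa 11. Kira eliminated.
Round 3: Yara 17, Rosa 20. Rosa has a majority (≥19).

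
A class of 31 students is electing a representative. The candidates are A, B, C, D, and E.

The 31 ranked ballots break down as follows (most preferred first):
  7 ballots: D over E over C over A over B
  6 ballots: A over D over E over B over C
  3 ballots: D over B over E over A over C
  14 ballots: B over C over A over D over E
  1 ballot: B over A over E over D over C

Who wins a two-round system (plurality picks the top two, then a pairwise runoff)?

Round 1 first-place votes: A 6, B 15, C 0, D 10, E 0. B and D advance.
Runoff: B is ranked above D on 15 ballots, D above B on 16.

D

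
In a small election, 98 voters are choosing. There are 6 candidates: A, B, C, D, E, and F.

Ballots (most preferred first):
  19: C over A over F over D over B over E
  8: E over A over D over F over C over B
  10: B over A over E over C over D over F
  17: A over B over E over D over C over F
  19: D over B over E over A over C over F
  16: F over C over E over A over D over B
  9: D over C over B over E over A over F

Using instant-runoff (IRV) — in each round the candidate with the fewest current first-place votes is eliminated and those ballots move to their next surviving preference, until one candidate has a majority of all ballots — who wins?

Round 1: A 17, B 10, C 19, D 28, E 8, F 16. E eliminated.
Round 2: A 25, B 10, C 19, D 28, F 16. B eliminated.
Round 3: A 35, C 19, D 28, F 16. F eliminated.
Round 4: A 35, C 35, D 28. D eliminated.
Round 5: A 54, C 44. A has a majority (≥50).

A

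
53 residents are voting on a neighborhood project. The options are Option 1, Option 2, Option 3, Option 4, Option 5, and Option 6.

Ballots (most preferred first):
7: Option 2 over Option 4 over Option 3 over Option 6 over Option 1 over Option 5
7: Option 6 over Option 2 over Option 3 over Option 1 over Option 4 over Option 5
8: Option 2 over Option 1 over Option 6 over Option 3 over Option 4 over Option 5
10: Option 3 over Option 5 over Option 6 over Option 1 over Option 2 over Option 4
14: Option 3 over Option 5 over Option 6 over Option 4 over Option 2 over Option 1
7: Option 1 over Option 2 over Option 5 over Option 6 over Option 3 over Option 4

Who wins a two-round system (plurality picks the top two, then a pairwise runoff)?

Round 1 first-place votes: Option 1 7, Option 2 15, Option 3 24, Option 4 0, Option 5 0, Option 6 7. Option 3 and Option 2 advance.
Runoff: Option 3 is ranked above Option 2 on 24 ballots, Option 2 above Option 3 on 29.

Option 2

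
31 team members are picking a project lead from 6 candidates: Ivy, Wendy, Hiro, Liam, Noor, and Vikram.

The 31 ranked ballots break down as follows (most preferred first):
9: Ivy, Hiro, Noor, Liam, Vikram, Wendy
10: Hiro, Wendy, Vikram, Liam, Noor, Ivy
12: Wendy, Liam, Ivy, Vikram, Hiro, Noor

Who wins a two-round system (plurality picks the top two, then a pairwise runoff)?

Hiro

Round 1 first-place votes: Ivy 9, Wendy 12, Hiro 10, Liam 0, Noor 0, Vikram 0. Wendy and Hiro advance.
Runoff: Wendy is ranked above Hiro on 12 ballots, Hiro above Wendy on 19.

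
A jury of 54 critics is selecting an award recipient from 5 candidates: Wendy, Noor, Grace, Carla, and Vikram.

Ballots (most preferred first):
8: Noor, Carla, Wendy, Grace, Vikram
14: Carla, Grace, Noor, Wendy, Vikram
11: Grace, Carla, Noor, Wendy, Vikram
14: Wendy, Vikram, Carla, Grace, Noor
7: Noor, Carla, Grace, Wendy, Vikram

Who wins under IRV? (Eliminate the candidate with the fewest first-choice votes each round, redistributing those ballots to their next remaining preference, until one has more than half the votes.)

Round 1: Wendy 14, Noor 15, Grace 11, Carla 14, Vikram 0. Vikram eliminated.
Round 2: Wendy 14, Noor 15, Grace 11, Carla 14. Grace eliminated.
Round 3: Wendy 14, Noor 15, Carla 25. Wendy eliminated.
Round 4: Noor 15, Carla 39. Carla has a majority (≥28).

Carla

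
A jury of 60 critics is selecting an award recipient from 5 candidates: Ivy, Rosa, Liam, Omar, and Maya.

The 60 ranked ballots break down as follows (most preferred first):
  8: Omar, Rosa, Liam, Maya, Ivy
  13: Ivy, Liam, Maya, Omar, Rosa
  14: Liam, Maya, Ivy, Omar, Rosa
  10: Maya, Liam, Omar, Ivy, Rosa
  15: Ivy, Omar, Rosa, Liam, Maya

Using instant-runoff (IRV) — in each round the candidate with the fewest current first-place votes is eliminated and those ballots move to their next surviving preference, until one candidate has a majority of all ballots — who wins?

Liam

Round 1: Ivy 28, Rosa 0, Liam 14, Omar 8, Maya 10. Rosa eliminated.
Round 2: Ivy 28, Liam 14, Omar 8, Maya 10. Omar eliminated.
Round 3: Ivy 28, Liam 22, Maya 10. Maya eliminated.
Round 4: Ivy 28, Liam 32. Liam has a majority (≥31).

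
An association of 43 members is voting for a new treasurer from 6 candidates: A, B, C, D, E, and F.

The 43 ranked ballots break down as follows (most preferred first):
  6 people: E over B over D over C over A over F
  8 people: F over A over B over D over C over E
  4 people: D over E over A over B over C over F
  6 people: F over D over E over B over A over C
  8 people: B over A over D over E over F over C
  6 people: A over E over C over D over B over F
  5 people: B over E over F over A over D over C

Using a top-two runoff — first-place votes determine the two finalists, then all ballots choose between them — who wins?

Round 1 first-place votes: A 6, B 13, C 0, D 4, E 6, F 14. F and B advance.
Runoff: F is ranked above B on 14 ballots, B above F on 29.

B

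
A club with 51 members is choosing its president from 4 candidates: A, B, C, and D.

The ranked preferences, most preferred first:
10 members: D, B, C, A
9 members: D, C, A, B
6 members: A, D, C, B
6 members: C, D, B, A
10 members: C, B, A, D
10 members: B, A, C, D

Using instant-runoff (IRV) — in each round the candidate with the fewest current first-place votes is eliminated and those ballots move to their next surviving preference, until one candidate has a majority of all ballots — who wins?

Round 1: A 6, B 10, C 16, D 19. A eliminated.
Round 2: B 10, C 16, D 25. B eliminated.
Round 3: C 26, D 25. C has a majority (≥26).

C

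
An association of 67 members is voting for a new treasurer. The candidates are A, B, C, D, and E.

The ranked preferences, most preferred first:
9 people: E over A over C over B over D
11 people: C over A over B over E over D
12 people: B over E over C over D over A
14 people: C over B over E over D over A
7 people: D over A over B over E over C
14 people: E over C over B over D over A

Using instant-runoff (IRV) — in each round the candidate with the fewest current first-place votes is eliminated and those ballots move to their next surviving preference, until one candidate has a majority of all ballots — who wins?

Round 1: A 0, B 12, C 25, D 7, E 23. A eliminated.
Round 2: B 12, C 25, D 7, E 23. D eliminated.
Round 3: B 19, C 25, E 23. B eliminated.
Round 4: C 25, E 42. E has a majority (≥34).

E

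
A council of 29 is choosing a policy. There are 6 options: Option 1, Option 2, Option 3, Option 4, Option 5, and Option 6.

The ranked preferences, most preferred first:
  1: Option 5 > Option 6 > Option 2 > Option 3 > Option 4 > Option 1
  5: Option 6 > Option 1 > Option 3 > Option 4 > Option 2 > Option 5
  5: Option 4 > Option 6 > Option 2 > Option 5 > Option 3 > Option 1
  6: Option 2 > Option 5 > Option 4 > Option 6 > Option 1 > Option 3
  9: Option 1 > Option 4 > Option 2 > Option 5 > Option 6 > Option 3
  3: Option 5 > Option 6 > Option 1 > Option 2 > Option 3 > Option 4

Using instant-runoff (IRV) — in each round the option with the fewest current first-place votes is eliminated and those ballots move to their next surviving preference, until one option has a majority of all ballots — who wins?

Option 6

Round 1: Option 1 9, Option 2 6, Option 3 0, Option 4 5, Option 5 4, Option 6 5. Option 3 eliminated.
Round 2: Option 1 9, Option 2 6, Option 4 5, Option 5 4, Option 6 5. Option 5 eliminated.
Round 3: Option 1 9, Option 2 6, Option 4 5, Option 6 9. Option 4 eliminated.
Round 4: Option 1 9, Option 2 6, Option 6 14. Option 2 eliminated.
Round 5: Option 1 9, Option 6 20. Option 6 has a majority (≥15).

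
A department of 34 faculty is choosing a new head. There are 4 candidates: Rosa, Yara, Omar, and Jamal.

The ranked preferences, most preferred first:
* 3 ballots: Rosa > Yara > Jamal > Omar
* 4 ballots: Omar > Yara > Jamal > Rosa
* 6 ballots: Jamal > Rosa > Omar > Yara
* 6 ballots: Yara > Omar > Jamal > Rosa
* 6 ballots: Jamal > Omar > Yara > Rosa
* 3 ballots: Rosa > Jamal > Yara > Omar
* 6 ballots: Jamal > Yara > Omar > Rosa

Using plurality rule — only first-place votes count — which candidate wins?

Jamal

First-place votes: Rosa 6, Yara 6, Omar 4, Jamal 18.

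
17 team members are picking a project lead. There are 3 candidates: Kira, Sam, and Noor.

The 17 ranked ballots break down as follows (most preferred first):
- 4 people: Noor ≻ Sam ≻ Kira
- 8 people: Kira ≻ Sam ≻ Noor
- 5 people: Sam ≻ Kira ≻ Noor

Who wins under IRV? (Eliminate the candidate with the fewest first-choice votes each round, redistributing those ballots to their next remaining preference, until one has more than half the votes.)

Round 1: Kira 8, Sam 5, Noor 4. Noor eliminated.
Round 2: Kira 8, Sam 9. Sam has a majority (≥9).

Sam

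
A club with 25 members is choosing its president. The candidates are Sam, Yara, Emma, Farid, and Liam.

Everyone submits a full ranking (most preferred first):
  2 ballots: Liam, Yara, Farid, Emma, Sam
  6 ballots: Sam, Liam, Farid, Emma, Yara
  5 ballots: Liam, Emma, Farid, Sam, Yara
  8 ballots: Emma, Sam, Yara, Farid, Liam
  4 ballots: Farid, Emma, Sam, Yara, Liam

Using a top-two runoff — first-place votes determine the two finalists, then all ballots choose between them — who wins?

Liam

Round 1 first-place votes: Sam 6, Yara 0, Emma 8, Farid 4, Liam 7. Emma and Liam advance.
Runoff: Emma is ranked above Liam on 12 ballots, Liam above Emma on 13.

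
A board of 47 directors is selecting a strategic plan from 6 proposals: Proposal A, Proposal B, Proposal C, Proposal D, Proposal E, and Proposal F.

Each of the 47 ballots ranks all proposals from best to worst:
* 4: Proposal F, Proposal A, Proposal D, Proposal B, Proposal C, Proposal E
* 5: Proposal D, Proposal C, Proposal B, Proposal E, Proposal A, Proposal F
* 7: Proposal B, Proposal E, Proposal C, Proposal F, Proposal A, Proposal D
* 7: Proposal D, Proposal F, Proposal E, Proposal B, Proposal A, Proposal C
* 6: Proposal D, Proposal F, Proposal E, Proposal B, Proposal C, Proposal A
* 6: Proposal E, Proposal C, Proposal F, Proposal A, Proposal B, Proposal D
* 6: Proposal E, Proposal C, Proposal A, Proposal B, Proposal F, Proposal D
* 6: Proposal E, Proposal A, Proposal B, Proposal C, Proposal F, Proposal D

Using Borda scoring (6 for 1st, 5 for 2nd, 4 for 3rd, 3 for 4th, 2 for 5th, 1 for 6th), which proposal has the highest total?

Proposal E

Proposal A: 4×5 + 5×2 + 7×2 + 7×2 + 6×1 + 6×3 + 6×4 + 6×5 = 136
Proposal B: 4×3 + 5×4 + 7×6 + 7×3 + 6×3 + 6×2 + 6×3 + 6×4 = 167
Proposal C: 4×2 + 5×5 + 7×4 + 7×1 + 6×2 + 6×5 + 6×5 + 6×3 = 158
Proposal D: 4×4 + 5×6 + 7×1 + 7×6 + 6×6 + 6×1 + 6×1 + 6×1 = 149
Proposal E: 4×1 + 5×3 + 7×5 + 7×4 + 6×4 + 6×6 + 6×6 + 6×6 = 214
Proposal F: 4×6 + 5×1 + 7×3 + 7×5 + 6×5 + 6×4 + 6×2 + 6×2 = 163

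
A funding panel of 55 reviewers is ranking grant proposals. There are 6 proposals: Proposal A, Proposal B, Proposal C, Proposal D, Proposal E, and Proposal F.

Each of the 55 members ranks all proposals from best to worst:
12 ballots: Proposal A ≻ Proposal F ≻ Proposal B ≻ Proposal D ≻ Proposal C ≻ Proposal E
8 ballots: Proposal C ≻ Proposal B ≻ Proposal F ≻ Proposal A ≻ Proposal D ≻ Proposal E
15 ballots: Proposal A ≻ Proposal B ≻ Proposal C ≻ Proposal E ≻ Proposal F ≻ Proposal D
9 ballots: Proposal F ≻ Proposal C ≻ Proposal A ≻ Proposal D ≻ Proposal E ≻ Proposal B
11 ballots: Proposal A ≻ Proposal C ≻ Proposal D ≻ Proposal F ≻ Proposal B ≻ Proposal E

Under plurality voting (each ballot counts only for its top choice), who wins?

First-place votes: Proposal A 38, Proposal B 0, Proposal C 8, Proposal D 0, Proposal E 0, Proposal F 9.

Proposal A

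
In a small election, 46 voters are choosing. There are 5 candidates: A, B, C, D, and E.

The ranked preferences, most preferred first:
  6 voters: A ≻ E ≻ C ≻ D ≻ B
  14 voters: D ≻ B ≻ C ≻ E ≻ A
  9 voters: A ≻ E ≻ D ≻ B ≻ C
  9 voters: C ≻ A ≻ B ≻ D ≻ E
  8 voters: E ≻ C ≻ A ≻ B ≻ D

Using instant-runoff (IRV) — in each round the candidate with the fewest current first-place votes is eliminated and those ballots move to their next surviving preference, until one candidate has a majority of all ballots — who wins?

Round 1: A 15, B 0, C 9, D 14, E 8. B eliminated.
Round 2: A 15, C 9, D 14, E 8. E eliminated.
Round 3: A 15, C 17, D 14. D eliminated.
Round 4: A 15, C 31. C has a majority (≥24).

C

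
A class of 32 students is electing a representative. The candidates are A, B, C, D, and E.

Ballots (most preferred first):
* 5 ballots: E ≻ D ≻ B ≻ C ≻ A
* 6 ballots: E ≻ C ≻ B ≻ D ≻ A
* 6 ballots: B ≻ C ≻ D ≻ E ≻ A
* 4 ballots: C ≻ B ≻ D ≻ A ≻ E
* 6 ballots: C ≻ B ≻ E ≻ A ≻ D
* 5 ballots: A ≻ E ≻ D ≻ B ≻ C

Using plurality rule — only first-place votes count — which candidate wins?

E

First-place votes: A 5, B 6, C 10, D 0, E 11.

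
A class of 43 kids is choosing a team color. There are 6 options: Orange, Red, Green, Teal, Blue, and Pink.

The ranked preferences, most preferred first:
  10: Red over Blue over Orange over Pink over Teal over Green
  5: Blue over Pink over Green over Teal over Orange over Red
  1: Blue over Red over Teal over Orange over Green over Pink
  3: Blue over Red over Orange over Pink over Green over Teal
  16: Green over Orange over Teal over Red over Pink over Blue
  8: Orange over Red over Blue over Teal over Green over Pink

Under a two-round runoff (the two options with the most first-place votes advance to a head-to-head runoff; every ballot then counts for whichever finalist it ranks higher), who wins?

Round 1 first-place votes: Orange 8, Red 10, Green 16, Teal 0, Blue 9, Pink 0. Green and Red advance.
Runoff: Green is ranked above Red on 21 ballots, Red above Green on 22.

Red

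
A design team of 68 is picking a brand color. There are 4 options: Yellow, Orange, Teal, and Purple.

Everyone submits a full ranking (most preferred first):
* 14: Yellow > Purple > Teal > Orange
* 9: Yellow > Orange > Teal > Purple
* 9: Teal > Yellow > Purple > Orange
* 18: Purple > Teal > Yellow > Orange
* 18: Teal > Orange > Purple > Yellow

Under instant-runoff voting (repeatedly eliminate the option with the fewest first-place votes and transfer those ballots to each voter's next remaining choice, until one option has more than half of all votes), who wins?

Round 1: Yellow 23, Orange 0, Teal 27, Purple 18. Orange eliminated.
Round 2: Yellow 23, Teal 27, Purple 18. Purple eliminated.
Round 3: Yellow 23, Teal 45. Teal has a majority (≥35).

Teal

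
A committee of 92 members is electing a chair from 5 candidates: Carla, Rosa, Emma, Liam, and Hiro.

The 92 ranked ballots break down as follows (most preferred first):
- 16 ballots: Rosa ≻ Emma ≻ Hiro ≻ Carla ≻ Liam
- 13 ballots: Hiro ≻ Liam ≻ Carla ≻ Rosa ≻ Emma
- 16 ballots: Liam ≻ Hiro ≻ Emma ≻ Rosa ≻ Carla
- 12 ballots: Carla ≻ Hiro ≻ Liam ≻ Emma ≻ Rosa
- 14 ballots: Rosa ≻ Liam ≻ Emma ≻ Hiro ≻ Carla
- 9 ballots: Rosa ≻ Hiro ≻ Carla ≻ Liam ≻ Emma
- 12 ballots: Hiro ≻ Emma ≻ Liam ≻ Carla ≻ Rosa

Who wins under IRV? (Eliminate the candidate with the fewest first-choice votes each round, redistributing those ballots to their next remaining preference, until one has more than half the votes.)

Hiro

Round 1: Carla 12, Rosa 39, Emma 0, Liam 16, Hiro 25. Emma eliminated.
Round 2: Carla 12, Rosa 39, Liam 16, Hiro 25. Carla eliminated.
Round 3: Rosa 39, Liam 16, Hiro 37. Liam eliminated.
Round 4: Rosa 39, Hiro 53. Hiro has a majority (≥47).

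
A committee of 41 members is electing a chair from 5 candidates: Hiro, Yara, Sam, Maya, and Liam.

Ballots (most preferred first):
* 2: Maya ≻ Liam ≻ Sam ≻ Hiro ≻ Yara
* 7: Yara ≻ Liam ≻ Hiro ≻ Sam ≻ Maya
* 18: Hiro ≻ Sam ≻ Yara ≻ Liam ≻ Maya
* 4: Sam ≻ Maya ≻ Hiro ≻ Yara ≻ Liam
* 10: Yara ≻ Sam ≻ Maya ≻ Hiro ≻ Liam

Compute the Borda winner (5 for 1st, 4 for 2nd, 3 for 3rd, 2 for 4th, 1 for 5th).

Sam

Hiro: 2×2 + 7×3 + 18×5 + 4×3 + 10×2 = 147
Yara: 2×1 + 7×5 + 18×3 + 4×2 + 10×5 = 149
Sam: 2×3 + 7×2 + 18×4 + 4×5 + 10×4 = 152
Maya: 2×5 + 7×1 + 18×1 + 4×4 + 10×3 = 81
Liam: 2×4 + 7×4 + 18×2 + 4×1 + 10×1 = 86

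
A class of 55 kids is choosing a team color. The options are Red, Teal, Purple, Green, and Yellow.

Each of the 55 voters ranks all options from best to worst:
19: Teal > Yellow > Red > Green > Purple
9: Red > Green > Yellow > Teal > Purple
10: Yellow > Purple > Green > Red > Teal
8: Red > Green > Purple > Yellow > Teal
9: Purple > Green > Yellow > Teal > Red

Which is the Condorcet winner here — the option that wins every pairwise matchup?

Yellow

Yellow vs Red: 38–17
Yellow vs Teal: 36–19
Yellow vs Purple: 38–17
Yellow vs Green: 29–26
Yellow beats every other option.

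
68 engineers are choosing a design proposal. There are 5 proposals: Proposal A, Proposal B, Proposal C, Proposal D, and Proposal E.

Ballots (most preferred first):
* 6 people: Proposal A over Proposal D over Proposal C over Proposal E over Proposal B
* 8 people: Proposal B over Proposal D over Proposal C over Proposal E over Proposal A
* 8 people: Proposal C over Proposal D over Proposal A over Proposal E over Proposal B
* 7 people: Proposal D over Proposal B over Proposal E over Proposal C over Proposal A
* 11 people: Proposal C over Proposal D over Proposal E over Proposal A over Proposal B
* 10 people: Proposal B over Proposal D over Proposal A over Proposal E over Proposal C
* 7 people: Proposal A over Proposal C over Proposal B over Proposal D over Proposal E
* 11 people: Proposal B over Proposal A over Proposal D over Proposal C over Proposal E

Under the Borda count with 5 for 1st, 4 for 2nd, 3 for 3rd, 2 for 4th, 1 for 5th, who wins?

Proposal D

Proposal A: 6×5 + 8×1 + 8×3 + 7×1 + 11×2 + 10×3 + 7×5 + 11×4 = 200
Proposal B: 6×1 + 8×5 + 8×1 + 7×4 + 11×1 + 10×5 + 7×3 + 11×5 = 219
Proposal C: 6×3 + 8×3 + 8×5 + 7×2 + 11×5 + 10×1 + 7×4 + 11×2 = 211
Proposal D: 6×4 + 8×4 + 8×4 + 7×5 + 11×4 + 10×4 + 7×2 + 11×3 = 254
Proposal E: 6×2 + 8×2 + 8×2 + 7×3 + 11×3 + 10×2 + 7×1 + 11×1 = 136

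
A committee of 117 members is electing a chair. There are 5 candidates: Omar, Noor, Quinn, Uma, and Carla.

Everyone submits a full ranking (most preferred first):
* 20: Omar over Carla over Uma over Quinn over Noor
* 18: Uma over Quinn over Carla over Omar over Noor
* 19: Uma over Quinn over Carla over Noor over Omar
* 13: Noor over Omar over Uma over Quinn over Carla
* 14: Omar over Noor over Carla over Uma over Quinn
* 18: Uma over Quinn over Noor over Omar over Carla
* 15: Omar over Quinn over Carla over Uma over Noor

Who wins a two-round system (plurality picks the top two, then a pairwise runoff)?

Omar

Round 1 first-place votes: Omar 49, Noor 13, Quinn 0, Uma 55, Carla 0. Uma and Omar advance.
Runoff: Uma is ranked above Omar on 55 ballots, Omar above Uma on 62.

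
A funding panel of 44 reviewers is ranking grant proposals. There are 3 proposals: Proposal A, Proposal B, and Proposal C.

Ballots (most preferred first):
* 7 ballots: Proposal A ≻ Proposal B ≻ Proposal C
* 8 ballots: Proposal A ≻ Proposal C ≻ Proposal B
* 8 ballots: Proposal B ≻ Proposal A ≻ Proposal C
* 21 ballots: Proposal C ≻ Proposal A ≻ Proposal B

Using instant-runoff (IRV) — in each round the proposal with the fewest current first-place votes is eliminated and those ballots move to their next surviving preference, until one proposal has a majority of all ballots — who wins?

Proposal A

Round 1: Proposal A 15, Proposal B 8, Proposal C 21. Proposal B eliminated.
Round 2: Proposal A 23, Proposal C 21. Proposal A has a majority (≥23).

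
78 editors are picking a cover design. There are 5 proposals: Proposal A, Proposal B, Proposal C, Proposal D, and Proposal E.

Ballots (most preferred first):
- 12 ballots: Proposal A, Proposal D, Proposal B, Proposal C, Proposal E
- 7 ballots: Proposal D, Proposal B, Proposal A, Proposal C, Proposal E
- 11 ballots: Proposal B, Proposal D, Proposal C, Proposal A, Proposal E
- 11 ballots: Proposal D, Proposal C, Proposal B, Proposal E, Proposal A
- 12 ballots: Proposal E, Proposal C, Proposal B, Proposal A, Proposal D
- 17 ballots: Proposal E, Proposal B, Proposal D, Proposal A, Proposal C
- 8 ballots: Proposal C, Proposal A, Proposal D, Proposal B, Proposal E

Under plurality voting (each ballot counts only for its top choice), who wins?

First-place votes: Proposal A 12, Proposal B 11, Proposal C 8, Proposal D 18, Proposal E 29.

Proposal E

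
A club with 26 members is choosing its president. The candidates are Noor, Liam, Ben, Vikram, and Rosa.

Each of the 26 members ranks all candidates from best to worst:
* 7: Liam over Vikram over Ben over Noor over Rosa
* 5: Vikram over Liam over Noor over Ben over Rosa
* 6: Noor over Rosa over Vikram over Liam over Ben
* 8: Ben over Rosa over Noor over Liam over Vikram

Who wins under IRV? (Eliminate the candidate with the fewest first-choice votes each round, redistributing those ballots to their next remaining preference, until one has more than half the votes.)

Liam

Round 1: Noor 6, Liam 7, Ben 8, Vikram 5, Rosa 0. Rosa eliminated.
Round 2: Noor 6, Liam 7, Ben 8, Vikram 5. Vikram eliminated.
Round 3: Noor 6, Liam 12, Ben 8. Noor eliminated.
Round 4: Liam 18, Ben 8. Liam has a majority (≥14).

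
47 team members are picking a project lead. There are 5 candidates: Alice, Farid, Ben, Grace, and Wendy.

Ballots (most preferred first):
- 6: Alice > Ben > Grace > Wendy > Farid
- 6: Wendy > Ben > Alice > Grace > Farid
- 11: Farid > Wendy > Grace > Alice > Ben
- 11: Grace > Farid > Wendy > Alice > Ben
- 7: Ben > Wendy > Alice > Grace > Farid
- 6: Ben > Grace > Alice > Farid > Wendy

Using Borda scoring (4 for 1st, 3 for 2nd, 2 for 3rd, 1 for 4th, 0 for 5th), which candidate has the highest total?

Alice: 6×4 + 6×2 + 11×1 + 11×1 + 7×2 + 6×2 = 84
Farid: 6×0 + 6×0 + 11×4 + 11×3 + 7×0 + 6×1 = 83
Ben: 6×3 + 6×3 + 11×0 + 11×0 + 7×4 + 6×4 = 88
Grace: 6×2 + 6×1 + 11×2 + 11×4 + 7×1 + 6×3 = 109
Wendy: 6×1 + 6×4 + 11×3 + 11×2 + 7×3 + 6×0 = 106

Grace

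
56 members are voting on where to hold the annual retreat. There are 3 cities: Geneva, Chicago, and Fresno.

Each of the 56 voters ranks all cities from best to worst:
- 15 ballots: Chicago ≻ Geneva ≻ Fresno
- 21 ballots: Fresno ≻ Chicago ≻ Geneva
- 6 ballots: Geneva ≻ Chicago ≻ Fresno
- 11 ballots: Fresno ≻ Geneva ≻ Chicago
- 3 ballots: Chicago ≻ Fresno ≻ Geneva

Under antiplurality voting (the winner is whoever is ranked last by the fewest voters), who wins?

Last-place votes: Geneva 24, Chicago 11, Fresno 21.

Chicago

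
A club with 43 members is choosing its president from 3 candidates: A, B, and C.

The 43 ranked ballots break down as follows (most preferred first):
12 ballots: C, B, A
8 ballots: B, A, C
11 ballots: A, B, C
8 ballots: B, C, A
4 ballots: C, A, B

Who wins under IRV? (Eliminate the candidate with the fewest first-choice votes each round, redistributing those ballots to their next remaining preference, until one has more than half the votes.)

Round 1: A 11, B 16, C 16. A eliminated.
Round 2: B 27, C 16. B has a majority (≥22).

B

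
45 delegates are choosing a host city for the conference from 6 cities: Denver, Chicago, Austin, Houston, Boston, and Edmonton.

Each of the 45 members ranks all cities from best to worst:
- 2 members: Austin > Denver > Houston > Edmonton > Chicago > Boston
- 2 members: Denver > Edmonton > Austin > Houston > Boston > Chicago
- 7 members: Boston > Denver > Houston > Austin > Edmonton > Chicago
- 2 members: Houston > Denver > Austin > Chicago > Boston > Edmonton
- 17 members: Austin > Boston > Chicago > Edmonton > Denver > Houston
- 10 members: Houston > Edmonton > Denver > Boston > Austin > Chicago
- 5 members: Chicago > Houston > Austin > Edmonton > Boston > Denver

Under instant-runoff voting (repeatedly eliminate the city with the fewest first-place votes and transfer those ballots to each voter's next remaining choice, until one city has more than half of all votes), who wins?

Round 1: Denver 2, Chicago 5, Austin 19, Houston 12, Boston 7, Edmonton 0. Edmonton eliminated.
Round 2: Denver 2, Chicago 5, Austin 19, Houston 12, Boston 7. Denver eliminated.
Round 3: Chicago 5, Austin 21, Houston 12, Boston 7. Chicago eliminated.
Round 4: Austin 21, Houston 17, Boston 7. Boston eliminated.
Round 5: Austin 21, Houston 24. Houston has a majority (≥23).

Houston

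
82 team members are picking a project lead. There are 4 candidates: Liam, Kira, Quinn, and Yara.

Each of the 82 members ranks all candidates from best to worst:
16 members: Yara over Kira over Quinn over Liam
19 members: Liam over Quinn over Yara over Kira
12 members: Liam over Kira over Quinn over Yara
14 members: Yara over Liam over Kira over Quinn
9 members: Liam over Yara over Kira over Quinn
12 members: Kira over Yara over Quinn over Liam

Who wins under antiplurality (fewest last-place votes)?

Last-place votes: Liam 28, Kira 19, Quinn 23, Yara 12.

Yara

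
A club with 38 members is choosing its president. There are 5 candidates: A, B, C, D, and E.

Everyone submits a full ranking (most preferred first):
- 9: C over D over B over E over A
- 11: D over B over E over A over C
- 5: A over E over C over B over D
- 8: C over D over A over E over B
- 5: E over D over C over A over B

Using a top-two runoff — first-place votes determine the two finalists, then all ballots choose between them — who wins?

Round 1 first-place votes: A 5, B 0, C 17, D 11, E 5. C and D advance.
Runoff: C is ranked above D on 22 ballots, D above C on 16.

C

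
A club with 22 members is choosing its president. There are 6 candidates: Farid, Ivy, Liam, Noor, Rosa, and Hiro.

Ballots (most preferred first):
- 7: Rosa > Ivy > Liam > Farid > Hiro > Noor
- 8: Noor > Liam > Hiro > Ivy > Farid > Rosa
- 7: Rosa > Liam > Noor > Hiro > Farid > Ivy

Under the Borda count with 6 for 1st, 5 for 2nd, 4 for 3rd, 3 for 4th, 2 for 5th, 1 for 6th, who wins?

Farid: 7×3 + 8×2 + 7×2 = 51
Ivy: 7×5 + 8×3 + 7×1 = 66
Liam: 7×4 + 8×5 + 7×5 = 103
Noor: 7×1 + 8×6 + 7×4 = 83
Rosa: 7×6 + 8×1 + 7×6 = 92
Hiro: 7×2 + 8×4 + 7×3 = 67

Liam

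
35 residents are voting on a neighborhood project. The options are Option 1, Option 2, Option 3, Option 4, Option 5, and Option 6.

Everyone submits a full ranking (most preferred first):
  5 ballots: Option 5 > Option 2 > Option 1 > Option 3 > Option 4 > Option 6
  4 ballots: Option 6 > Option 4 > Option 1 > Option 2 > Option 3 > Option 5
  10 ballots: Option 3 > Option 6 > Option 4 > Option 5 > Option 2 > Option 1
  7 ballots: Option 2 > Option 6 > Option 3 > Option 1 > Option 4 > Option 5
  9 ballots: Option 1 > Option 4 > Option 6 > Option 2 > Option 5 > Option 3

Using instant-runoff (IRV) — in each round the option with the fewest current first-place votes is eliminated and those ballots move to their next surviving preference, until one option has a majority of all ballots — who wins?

Round 1: Option 1 9, Option 2 7, Option 3 10, Option 4 0, Option 5 5, Option 6 4. Option 4 eliminated.
Round 2: Option 1 9, Option 2 7, Option 3 10, Option 5 5, Option 6 4. Option 6 eliminated.
Round 3: Option 1 13, Option 2 7, Option 3 10, Option 5 5. Option 5 eliminated.
Round 4: Option 1 13, Option 2 12, Option 3 10. Option 3 eliminated.
Round 5: Option 1 13, Option 2 22. Option 2 has a majority (≥18).

Option 2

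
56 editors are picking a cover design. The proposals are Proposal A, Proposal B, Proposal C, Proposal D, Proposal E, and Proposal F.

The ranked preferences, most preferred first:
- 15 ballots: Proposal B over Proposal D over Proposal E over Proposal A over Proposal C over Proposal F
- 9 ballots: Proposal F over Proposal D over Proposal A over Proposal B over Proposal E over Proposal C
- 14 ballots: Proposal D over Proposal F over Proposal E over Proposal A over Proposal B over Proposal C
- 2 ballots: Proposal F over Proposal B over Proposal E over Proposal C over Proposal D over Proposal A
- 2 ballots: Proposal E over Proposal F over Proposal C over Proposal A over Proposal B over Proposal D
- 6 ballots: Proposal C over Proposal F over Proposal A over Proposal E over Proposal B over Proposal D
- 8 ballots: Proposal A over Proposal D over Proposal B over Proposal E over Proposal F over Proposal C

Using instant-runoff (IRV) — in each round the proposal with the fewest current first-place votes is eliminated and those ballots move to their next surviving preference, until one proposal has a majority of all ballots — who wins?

Proposal D

Round 1: Proposal A 8, Proposal B 15, Proposal C 6, Proposal D 14, Proposal E 2, Proposal F 11. Proposal E eliminated.
Round 2: Proposal A 8, Proposal B 15, Proposal C 6, Proposal D 14, Proposal F 13. Proposal C eliminated.
Round 3: Proposal A 8, Proposal B 15, Proposal D 14, Proposal F 19. Proposal A eliminated.
Round 4: Proposal B 15, Proposal D 22, Proposal F 19. Proposal B eliminated.
Round 5: Proposal D 37, Proposal F 19. Proposal D has a majority (≥29).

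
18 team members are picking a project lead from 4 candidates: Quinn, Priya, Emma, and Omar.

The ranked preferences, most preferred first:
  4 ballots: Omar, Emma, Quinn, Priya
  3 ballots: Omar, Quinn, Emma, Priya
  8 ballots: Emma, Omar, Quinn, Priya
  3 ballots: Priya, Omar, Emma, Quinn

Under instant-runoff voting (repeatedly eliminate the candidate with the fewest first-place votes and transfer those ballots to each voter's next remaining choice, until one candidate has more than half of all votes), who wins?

Omar

Round 1: Quinn 0, Priya 3, Emma 8, Omar 7. Quinn eliminated.
Round 2: Priya 3, Emma 8, Omar 7. Priya eliminated.
Round 3: Emma 8, Omar 10. Omar has a majority (≥10).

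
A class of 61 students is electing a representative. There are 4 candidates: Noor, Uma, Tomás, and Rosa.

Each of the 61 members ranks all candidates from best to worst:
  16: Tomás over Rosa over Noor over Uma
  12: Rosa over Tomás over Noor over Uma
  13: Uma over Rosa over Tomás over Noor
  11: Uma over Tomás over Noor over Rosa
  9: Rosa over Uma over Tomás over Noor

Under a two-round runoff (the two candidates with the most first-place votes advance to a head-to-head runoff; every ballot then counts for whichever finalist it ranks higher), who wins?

Rosa

Round 1 first-place votes: Noor 0, Uma 24, Tomás 16, Rosa 21. Uma and Rosa advance.
Runoff: Uma is ranked above Rosa on 24 ballots, Rosa above Uma on 37.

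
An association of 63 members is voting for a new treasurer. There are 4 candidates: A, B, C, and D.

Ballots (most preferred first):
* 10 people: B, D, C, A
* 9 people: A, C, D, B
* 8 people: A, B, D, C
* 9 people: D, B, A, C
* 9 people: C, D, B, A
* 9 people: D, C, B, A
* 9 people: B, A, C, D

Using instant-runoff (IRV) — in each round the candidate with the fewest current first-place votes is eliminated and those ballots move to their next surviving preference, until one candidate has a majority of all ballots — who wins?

D

Round 1: A 17, B 19, C 9, D 18. C eliminated.
Round 2: A 17, B 19, D 27. A eliminated.
Round 3: B 27, D 36. D has a majority (≥32).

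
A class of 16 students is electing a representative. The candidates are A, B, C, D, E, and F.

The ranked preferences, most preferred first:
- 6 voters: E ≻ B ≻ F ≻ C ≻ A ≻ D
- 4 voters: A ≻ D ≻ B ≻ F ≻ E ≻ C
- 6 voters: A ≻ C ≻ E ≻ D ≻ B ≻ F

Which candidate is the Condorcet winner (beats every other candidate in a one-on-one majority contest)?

A vs B: 10–6
A vs C: 10–6
A vs D: 16–0
A vs E: 10–6
A vs F: 10–6
A beats every other candidate.

A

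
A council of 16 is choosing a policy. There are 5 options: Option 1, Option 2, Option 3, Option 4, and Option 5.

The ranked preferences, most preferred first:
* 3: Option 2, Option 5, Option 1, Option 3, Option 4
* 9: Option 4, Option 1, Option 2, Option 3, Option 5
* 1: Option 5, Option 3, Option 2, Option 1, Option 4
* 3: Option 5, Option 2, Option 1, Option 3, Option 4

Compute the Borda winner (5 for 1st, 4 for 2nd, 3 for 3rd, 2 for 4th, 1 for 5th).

Option 1: 3×3 + 9×4 + 1×2 + 3×3 = 56
Option 2: 3×5 + 9×3 + 1×3 + 3×4 = 57
Option 3: 3×2 + 9×2 + 1×4 + 3×2 = 34
Option 4: 3×1 + 9×5 + 1×1 + 3×1 = 52
Option 5: 3×4 + 9×1 + 1×5 + 3×5 = 41

Option 2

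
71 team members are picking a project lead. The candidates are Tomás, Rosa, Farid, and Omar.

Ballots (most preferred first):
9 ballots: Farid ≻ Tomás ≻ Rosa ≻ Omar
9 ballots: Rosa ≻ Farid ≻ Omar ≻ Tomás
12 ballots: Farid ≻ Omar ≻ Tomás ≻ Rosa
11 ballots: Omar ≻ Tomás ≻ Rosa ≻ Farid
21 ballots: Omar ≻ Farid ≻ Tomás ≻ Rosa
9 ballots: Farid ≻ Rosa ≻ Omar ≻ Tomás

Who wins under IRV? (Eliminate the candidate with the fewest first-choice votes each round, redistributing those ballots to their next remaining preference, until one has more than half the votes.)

Farid

Round 1: Tomás 0, Rosa 9, Farid 30, Omar 32. Tomás eliminated.
Round 2: Rosa 9, Farid 30, Omar 32. Rosa eliminated.
Round 3: Farid 39, Omar 32. Farid has a majority (≥36).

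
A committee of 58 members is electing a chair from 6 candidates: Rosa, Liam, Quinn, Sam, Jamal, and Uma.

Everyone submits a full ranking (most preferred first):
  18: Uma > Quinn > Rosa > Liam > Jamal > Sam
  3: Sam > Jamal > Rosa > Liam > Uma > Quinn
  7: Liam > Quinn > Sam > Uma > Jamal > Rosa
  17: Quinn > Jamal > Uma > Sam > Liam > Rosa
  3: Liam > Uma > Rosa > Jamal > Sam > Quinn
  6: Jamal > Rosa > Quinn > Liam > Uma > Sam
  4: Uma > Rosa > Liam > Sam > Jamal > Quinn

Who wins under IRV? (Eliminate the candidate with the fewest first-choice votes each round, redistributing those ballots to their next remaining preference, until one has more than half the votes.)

Quinn

Round 1: Rosa 0, Liam 10, Quinn 17, Sam 3, Jamal 6, Uma 22. Rosa eliminated.
Round 2: Liam 10, Quinn 17, Sam 3, Jamal 6, Uma 22. Sam eliminated.
Round 3: Liam 10, Quinn 17, Jamal 9, Uma 22. Jamal eliminated.
Round 4: Liam 13, Quinn 23, Uma 22. Liam eliminated.
Round 5: Quinn 30, Uma 28. Quinn has a majority (≥30).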